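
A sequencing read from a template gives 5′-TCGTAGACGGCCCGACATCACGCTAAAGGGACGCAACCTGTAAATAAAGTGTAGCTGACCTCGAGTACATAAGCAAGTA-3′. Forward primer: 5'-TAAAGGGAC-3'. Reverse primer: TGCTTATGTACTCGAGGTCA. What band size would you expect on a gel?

52 bp

Forward primer TAAAGGGAC is found on the top strand at positions 24–32.
Taking the reverse complement of TGCTTATGTACTCGAGGTCA gives TGACCTCGAGTACATAAGCA, found at positions 56–75 on the template; the primer anneals here to the top strand with its 3' end pointing upstream.
Amplicon spans positions 24–75: 52 bp.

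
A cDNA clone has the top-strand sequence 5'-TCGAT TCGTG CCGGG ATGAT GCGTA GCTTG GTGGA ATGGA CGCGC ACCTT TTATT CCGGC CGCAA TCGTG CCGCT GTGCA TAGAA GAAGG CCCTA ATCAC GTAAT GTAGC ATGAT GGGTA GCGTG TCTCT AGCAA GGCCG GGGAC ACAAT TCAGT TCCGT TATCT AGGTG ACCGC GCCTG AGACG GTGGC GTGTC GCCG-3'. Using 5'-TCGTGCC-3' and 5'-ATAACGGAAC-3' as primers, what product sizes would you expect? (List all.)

158 bp, 98 bp

The forward primer TCGTGCC matches the top strand at positions 6–12, 66–72.
The reverse primer's reverse complement is GTTCCGTTAT, matching at positions 154–163.
Each forward site pairs with the reverse site to give a product ending at position 163: sizes 158, 98 bp.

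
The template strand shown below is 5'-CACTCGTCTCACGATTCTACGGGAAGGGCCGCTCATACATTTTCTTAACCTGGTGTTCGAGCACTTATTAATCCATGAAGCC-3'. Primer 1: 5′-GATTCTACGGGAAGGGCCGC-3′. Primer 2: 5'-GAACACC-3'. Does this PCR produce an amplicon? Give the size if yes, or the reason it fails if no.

Primer 1 (GATTCTACGGGAAGGGCCGC) matches the top strand at positions 13–32; it acts as a forward primer.
Primer 2's reverse complement is GGTGTTC, matching the top strand at positions 52–58; it acts as a reverse primer.
The 3' ends face each other across positions 13–58, giving a 46 bp product.

Yes — a 46 bp product.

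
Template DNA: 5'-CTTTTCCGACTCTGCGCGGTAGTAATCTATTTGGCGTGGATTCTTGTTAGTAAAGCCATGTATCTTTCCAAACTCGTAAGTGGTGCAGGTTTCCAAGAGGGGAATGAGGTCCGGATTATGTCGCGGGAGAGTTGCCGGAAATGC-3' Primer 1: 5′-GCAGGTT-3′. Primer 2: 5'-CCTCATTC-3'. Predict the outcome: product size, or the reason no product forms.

Primer 1 (GCAGGTT) matches the top strand at positions 85–91; it acts as a forward primer.
Primer 2's reverse complement is GAATGAGG, matching the top strand at positions 102–109; it acts as a reverse primer.
The 3' ends face each other across positions 85–109, giving a 25 bp product.

Yes — a 25 bp product.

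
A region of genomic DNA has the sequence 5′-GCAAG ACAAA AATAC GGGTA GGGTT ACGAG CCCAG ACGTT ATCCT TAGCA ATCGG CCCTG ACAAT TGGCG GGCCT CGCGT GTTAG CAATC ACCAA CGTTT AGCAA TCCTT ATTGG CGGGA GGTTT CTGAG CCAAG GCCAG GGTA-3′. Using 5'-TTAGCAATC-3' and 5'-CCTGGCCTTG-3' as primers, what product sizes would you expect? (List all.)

97 bp, 60 bp, 43 bp

The forward primer TTAGCAATC matches the top strand at positions 45–53, 82–90, 99–107.
The reverse primer's reverse complement is CAAGGCCAGG, matching at positions 132–141.
Each forward site pairs with the reverse site to give a product ending at position 141: sizes 97, 60, 43 bp.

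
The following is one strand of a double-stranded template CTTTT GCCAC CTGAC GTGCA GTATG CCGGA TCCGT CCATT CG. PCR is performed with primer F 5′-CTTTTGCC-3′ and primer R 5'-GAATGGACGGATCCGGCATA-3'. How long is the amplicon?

Scanning the template, CTTTTGCC occurs at positions 1–8; this primer anneals to the bottom strand there with its 3' end pointing downstream.
The reverse primer's reverse complement is TATGCCGGATCCGTCCATTC, which matches the template at positions 22–41.
Product length = (reverse-primer end) − (forward-primer start) + 1 = 41 − 1 + 1 = 41 bp.

41 bp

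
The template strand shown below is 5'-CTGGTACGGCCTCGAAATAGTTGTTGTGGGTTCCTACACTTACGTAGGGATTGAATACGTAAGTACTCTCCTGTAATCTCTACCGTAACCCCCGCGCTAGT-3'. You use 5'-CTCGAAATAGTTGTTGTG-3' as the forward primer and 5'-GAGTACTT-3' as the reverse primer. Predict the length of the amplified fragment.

58 bp

Scanning the template, CTCGAAATAGTTGTTGTG occurs at positions 11–28; this primer anneals to the bottom strand there with its 3' end pointing downstream.
The reverse primer's reverse complement is AAGTACTC, which matches the template at positions 61–68.
The product runs from position 11 to position 68, so its length is 68 − 11 + 1 = 58 bp.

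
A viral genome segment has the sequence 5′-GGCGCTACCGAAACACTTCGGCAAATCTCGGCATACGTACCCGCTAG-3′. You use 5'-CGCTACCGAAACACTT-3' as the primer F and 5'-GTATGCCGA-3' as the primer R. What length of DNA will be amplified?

34 bp

Forward primer CGCTACCGAAACACTT is found on the top strand at positions 3–18.
Reverse complement of the reverse primer: TCGGCATAC. This occurs on the top strand at positions 28–36.
Amplicon spans positions 3–36: 34 bp.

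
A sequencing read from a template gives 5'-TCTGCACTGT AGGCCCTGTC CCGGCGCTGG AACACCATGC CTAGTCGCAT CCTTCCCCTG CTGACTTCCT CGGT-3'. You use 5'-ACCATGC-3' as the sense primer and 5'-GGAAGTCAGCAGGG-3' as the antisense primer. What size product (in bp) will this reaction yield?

Forward primer ACCATGC is found on the top strand at positions 34–40.
The reverse primer's reverse complement is CCCTGCTGACTTCC, which matches the template at positions 56–69.
Amplicon spans positions 34–69: 36 bp.

36 bp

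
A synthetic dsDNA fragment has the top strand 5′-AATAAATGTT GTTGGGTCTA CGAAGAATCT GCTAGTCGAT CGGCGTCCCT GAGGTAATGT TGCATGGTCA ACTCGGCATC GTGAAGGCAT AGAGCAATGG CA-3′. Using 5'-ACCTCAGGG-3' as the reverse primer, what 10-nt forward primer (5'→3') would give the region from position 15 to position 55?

The reverse primer's reverse complement CCCTGAGGT matches the template at positions 47–55; the product starts at position 15.
The forward primer is identical to the top strand over positions 15–24: GGTCTACGAA.

5'-GGTCTACGAA-3'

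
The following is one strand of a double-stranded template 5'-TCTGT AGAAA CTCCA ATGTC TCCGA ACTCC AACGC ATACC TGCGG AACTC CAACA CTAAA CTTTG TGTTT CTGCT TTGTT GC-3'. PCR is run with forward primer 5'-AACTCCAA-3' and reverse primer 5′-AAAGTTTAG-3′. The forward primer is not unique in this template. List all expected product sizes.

56 bp, 40 bp, 19 bp

The forward primer AACTCCAA matches the top strand at positions 9–16, 25–32, 46–53.
The reverse primer's reverse complement is CTAAACTTT, matching at positions 56–64.
Each forward site pairs with the reverse site to give a product ending at position 64: sizes 56, 40, 19 bp.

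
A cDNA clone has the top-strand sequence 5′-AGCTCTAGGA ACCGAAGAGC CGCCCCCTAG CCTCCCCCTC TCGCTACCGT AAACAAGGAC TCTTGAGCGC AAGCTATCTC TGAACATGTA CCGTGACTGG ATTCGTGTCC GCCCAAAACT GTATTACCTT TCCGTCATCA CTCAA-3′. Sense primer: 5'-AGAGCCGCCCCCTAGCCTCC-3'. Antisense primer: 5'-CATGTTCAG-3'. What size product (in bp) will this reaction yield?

73 bp

Scanning the template, AGAGCCGCCCCCTAGCCTCC occurs at positions 16–35; this primer anneals to the bottom strand there with its 3' end pointing downstream.
The reverse primer's reverse complement is CTGAACATG, which matches the template at positions 80–88.
Product length = (reverse-primer end) − (forward-primer start) + 1 = 88 − 16 + 1 = 73 bp.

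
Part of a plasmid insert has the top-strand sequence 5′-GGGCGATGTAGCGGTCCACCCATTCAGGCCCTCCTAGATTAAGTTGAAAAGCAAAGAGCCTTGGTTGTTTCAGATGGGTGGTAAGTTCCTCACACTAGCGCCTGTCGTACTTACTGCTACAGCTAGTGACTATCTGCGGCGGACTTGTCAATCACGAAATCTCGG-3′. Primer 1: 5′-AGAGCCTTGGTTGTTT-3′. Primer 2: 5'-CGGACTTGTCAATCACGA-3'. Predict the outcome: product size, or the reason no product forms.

No product — both primers anneal to the same strand and extend in the same direction.

Primer 1 (AGAGCCTTGGTTGTTT) matches the top strand at positions 55–70 (3' end points downstream).
Primer 2 (CGGACTTGTCAATCACGA) also matches the top strand directly, at positions 140–157 — its reverse complement TCGTGATTGACAAGTCCG is not present.
Both primers anneal to the bottom strand with 3' ends pointing the same way, so neither can prime synthesis back toward the other.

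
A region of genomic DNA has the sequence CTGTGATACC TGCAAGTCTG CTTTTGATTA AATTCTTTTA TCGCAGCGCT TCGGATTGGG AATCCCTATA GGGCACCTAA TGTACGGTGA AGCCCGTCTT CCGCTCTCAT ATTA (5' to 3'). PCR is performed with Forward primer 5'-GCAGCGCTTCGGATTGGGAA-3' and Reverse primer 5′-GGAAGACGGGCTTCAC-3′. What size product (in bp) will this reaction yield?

Scanning the template, GCAGCGCTTCGGATTGGGAA occurs at positions 43–62; this primer anneals to the bottom strand there with its 3' end pointing downstream.
The reverse primer's reverse complement is GTGAAGCCCGTCTTCC, which matches the template at positions 87–102.
The product runs from position 43 to position 102, so its length is 102 − 43 + 1 = 60 bp.

60 bp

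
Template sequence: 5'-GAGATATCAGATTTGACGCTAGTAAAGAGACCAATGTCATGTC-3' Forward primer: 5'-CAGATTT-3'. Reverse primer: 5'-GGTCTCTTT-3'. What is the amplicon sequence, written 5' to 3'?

5'-CAGATTTGACGCTAGTAAAGAGACC-3'

The forward primer matches the template at positions 8–14.
Taking the reverse complement of GGTCTCTTT gives AAAGAGACC, found at positions 24–32 on the template; the primer anneals here to the top strand with its 3' end pointing upstream.
The product is the template from position 8 through 32 (25 bp).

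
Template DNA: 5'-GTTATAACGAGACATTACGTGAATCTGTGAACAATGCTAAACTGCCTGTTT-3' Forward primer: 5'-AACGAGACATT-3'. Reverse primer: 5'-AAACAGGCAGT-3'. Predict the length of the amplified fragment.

46 bp

Forward primer AACGAGACATT is found on the top strand at positions 6–16.
Taking the reverse complement of AAACAGGCAGT gives ACTGCCTGTTT, found at positions 41–51 on the template; the primer anneals here to the top strand with its 3' end pointing upstream.
Product length = (reverse-primer end) − (forward-primer start) + 1 = 51 − 6 + 1 = 46 bp.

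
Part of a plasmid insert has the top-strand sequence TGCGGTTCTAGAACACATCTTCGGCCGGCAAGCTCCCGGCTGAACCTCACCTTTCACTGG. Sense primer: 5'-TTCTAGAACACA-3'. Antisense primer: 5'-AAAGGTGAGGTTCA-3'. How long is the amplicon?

49 bp

Scanning the template, TTCTAGAACACA occurs at positions 6–17; this primer anneals to the bottom strand there with its 3' end pointing downstream.
The reverse primer's reverse complement is TGAACCTCACCTTT, which matches the template at positions 41–54.
Product length = (reverse-primer end) − (forward-primer start) + 1 = 54 − 6 + 1 = 49 bp.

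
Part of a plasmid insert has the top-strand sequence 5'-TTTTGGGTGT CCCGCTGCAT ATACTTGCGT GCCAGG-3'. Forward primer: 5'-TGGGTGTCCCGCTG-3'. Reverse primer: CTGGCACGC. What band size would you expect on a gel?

32 bp

Forward primer TGGGTGTCCCGCTG is found on the top strand at positions 4–17.
Reverse complement of the reverse primer: GCGTGCCAG. This occurs on the top strand at positions 27–35.
The product runs from position 4 to position 35, so its length is 35 − 4 + 1 = 32 bp.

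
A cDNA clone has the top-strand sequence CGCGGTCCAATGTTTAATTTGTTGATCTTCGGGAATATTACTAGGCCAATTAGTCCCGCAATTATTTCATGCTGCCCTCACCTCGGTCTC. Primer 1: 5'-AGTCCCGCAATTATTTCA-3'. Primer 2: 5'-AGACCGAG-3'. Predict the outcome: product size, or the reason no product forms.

Primer 1 (AGTCCCGCAATTATTTCA) matches the top strand at positions 52–69; it acts as a forward primer.
Primer 2's reverse complement is CTCGGTCT, matching the top strand at positions 82–89; it acts as a reverse primer.
The 3' ends face each other across positions 52–89, giving a 38 bp product.

Yes — a 38 bp product.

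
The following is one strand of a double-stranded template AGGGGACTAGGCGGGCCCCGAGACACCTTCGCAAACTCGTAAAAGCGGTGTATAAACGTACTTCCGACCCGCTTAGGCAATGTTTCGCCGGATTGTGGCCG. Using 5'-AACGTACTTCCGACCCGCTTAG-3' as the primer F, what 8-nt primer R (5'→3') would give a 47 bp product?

The forward primer binds at positions 55–76, so a 47 bp product ends at position 55 + 47 − 1 = 101.
The reverse primer anneals to the top strand over positions 94–101, i.e. to TGTGGCCG.
Its sequence written 5'→3' is the reverse complement: CGGCCACA.

5'-CGGCCACA-3'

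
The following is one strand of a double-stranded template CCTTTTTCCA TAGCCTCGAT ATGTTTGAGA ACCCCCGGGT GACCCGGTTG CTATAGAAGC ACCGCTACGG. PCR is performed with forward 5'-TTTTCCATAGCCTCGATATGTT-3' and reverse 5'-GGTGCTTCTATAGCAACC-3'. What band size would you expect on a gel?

60 bp

Forward primer TTTTCCATAGCCTCGATATGTT is found on the top strand at positions 4–25.
Taking the reverse complement of GGTGCTTCTATAGCAACC gives GGTTGCTATAGAAGCACC, found at positions 46–63 on the template; the primer anneals here to the top strand with its 3' end pointing upstream.
Amplicon spans positions 4–63: 60 bp.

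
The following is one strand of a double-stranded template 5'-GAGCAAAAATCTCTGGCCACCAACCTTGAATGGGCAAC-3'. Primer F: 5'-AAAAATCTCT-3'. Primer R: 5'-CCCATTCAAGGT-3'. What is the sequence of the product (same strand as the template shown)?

Scanning the template, AAAAATCTCT occurs at positions 5–14; this primer anneals to the bottom strand there with its 3' end pointing downstream.
Reverse complement of the reverse primer: ACCTTGAATGGG. This occurs on the top strand at positions 23–34.
The product is the template from position 5 through 34 (30 bp).

5'-AAAAATCTCTGGCCACCAACCTTGAATGGG-3'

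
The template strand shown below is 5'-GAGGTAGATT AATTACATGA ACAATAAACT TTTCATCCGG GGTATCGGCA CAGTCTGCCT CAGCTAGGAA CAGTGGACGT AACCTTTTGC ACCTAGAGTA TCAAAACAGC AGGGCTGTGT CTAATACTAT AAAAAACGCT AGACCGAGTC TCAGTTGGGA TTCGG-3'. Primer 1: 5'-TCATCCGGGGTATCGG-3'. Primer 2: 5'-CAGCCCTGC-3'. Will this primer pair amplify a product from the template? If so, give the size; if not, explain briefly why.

Primer 1 (TCATCCGGGGTATCGG) matches the top strand at positions 33–48; it acts as a forward primer.
Primer 2's reverse complement is GCAGGGCTG, matching the top strand at positions 109–117; it acts as a reverse primer.
The 3' ends face each other across positions 33–117, giving an 85 bp product.

Yes — an 85 bp product.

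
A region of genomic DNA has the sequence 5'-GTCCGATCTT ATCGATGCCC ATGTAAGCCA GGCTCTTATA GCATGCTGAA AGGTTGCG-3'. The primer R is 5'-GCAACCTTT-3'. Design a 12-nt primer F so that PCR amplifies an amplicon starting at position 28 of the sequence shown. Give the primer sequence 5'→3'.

The reverse primer's reverse complement AAAGGTTGC matches the template at positions 49–57; the product starts at position 28.
The forward primer is identical to the top strand over positions 28–39: CCAGGCTCTTAT.

5'-CCAGGCTCTTAT-3'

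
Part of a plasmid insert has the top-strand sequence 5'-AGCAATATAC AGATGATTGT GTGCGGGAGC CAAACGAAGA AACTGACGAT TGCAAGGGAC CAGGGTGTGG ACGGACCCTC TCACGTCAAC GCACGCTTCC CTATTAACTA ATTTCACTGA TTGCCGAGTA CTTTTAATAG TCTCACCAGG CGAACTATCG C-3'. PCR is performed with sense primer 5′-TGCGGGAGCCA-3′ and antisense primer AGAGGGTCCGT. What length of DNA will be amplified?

The forward primer matches the template at positions 22–32.
Taking the reverse complement of AGAGGGTCCGT gives ACGGACCCTCT, found at positions 71–81 on the template; the primer anneals here to the top strand with its 3' end pointing upstream.
Product length = (reverse-primer end) − (forward-primer start) + 1 = 81 − 22 + 1 = 60 bp.

60 bp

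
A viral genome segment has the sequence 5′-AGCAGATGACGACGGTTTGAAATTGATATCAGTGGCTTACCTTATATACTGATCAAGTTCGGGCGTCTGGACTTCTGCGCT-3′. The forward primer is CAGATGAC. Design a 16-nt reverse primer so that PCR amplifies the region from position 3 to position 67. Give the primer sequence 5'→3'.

5'-GACGCCCGAACTTGAT-3'

The product's 3' end on the top strand is position 67.
The reverse primer anneals to the top strand over positions 52–67, i.e. to ATCAAGTTCGGGCGTC.
Its sequence written 5'→3' is the reverse complement: GACGCCCGAACTTGAT.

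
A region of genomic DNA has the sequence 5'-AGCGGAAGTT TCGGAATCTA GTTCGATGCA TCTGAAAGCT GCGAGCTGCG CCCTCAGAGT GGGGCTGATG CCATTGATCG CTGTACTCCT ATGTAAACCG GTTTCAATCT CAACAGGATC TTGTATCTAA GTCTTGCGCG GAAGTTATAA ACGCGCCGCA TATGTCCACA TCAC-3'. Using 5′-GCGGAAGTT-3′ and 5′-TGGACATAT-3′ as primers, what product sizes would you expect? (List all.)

167 bp, 31 bp

The forward primer GCGGAAGTT matches the top strand at positions 2–10, 138–146.
The reverse primer's reverse complement is ATATGTCCA, matching at positions 160–168.
Each forward site pairs with the reverse site to give a product ending at position 168: sizes 167, 31 bp.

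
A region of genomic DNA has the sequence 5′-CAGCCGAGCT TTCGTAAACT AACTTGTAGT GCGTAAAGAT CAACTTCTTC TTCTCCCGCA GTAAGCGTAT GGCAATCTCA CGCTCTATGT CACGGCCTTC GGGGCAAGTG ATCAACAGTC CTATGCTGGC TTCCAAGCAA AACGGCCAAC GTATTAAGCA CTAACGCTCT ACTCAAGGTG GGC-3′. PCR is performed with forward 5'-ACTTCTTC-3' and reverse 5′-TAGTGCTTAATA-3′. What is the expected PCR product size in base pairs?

The forward primer matches the template at positions 43–50.
Reverse complement of the reverse primer: TATTAAGCACTA. This occurs on the top strand at positions 152–163.
Product length = (reverse-primer end) − (forward-primer start) + 1 = 163 − 43 + 1 = 121 bp.

121 bp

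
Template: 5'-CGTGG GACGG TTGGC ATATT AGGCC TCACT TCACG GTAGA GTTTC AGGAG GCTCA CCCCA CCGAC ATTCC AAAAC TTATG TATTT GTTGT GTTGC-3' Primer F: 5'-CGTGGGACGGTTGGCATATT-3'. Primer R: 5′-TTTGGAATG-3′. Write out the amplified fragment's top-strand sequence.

Forward primer CGTGGGACGGTTGGCATATT is found on the top strand at positions 1–20.
The reverse primer's reverse complement is CATTCCAAA, which matches the template at positions 65–73.
The product is the template from position 1 through 73 (73 bp).

5'-CGTGGGACGGTTGGCATATTAGGCCTCACTTCACGGTAGAGTTTCAGGAGGCTCACCCCACCGACATTCCAAA-3'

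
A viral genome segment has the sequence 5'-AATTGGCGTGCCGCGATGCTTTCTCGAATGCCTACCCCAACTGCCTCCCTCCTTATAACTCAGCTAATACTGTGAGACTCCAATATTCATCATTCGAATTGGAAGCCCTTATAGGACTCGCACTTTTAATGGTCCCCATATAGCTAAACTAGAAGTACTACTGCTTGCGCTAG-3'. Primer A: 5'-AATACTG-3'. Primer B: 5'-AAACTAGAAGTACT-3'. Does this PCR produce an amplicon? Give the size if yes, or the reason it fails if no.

No product — both primers anneal to the same strand and extend in the same direction.

Primer A (AATACTG) matches the top strand at positions 66–72 (3' end points downstream).
Primer B (AAACTAGAAGTACT) also matches the top strand directly, at positions 146–159 — its reverse complement AGTACTTCTAGTTT is not present.
Both primers anneal to the bottom strand with 3' ends pointing the same way, so neither can prime synthesis back toward the other.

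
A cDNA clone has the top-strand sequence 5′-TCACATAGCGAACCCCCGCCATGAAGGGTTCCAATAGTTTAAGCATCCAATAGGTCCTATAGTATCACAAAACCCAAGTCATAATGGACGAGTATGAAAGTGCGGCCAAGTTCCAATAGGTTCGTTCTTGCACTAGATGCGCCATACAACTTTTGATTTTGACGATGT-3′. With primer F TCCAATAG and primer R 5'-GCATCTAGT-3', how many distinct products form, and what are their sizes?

The forward primer TCCAATAG matches the top strand at positions 30–37, 46–53, 112–119.
The reverse primer's reverse complement is ACTAGATGC, matching at positions 132–140.
Each forward site pairs with the reverse site to give a product ending at position 140: sizes 111, 95, 29 bp.

Three products: 111 bp, 95 bp, 29 bp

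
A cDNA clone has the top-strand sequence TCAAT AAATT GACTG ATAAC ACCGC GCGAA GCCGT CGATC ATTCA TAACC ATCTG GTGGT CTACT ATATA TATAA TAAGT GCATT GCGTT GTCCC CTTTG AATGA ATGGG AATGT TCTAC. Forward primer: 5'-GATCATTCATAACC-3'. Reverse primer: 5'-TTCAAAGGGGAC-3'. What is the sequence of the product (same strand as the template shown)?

5'-GATCATTCATAACCATCTGGTGGTCTACTATATATATAATAAGTGCATTGCGTTGTCCCCTTTGAA-3'

Scanning the template, GATCATTCATAACC occurs at positions 37–50; this primer anneals to the bottom strand there with its 3' end pointing downstream.
The reverse primer's reverse complement is GTCCCCTTTGAA, which matches the template at positions 91–102.
The product is the template from position 37 through 102 (66 bp).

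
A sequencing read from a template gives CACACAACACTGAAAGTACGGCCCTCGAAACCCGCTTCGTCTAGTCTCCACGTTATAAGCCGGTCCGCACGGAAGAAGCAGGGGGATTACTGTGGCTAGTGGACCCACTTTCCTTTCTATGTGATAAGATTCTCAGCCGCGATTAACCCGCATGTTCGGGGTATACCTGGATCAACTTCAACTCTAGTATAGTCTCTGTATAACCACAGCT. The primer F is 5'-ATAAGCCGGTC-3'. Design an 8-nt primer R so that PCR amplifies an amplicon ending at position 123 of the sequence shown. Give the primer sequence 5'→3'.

The forward primer binds at positions 55–65; the product's 3' end on the top strand is position 123.
The reverse primer anneals to the top strand over positions 116–123, i.e. to TCTATGTG.
Its sequence written 5'→3' is the reverse complement: CACATAGA.

5'-CACATAGA-3'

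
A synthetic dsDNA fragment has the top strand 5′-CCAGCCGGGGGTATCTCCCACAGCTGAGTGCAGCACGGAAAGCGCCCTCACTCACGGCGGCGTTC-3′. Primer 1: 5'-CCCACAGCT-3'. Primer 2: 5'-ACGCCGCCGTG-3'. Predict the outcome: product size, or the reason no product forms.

Primer 1 (CCCACAGCT) matches the top strand at positions 17–25; it acts as a forward primer.
Primer 2's reverse complement is CACGGCGGCGT, matching the top strand at positions 53–63; it acts as a reverse primer.
The 3' ends face each other across positions 17–63, giving a 47 bp product.

Yes — a 47 bp product.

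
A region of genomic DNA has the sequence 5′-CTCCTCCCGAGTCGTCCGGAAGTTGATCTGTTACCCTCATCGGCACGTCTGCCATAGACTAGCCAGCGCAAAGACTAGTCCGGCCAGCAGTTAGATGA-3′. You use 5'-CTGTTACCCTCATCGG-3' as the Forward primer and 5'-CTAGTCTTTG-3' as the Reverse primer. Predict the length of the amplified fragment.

51 bp

Scanning the template, CTGTTACCCTCATCGG occurs at positions 28–43; this primer anneals to the bottom strand there with its 3' end pointing downstream.
The reverse primer's reverse complement is CAAAGACTAG, which matches the template at positions 69–78.
The product runs from position 28 to position 78, so its length is 78 − 28 + 1 = 51 bp.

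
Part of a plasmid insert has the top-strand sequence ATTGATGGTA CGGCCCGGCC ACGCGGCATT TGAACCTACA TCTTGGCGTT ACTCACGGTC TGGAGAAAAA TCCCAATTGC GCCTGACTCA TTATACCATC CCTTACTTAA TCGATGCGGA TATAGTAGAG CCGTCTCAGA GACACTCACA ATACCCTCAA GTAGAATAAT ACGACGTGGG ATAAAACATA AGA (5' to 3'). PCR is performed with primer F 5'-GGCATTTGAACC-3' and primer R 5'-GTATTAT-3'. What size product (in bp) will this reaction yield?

148 bp

The forward primer matches the template at positions 25–36.
Reverse complement of the reverse primer: ATAATAC. This occurs on the top strand at positions 166–172.
The product runs from position 25 to position 172, so its length is 172 − 25 + 1 = 148 bp.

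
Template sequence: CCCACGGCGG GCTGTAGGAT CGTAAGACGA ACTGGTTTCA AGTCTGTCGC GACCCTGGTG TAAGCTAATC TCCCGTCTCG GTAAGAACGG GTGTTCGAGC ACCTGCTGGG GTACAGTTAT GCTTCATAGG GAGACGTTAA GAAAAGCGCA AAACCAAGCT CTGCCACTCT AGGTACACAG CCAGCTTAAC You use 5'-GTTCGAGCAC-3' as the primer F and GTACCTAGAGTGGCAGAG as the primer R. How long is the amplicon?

Forward primer GTTCGAGCAC is found on the top strand at positions 93–102.
Reverse complement of the reverse primer: CTCTGCCACTCTAGGTAC. This occurs on the top strand at positions 159–176.
Product length = (reverse-primer end) − (forward-primer start) + 1 = 176 − 93 + 1 = 84 bp.

84 bp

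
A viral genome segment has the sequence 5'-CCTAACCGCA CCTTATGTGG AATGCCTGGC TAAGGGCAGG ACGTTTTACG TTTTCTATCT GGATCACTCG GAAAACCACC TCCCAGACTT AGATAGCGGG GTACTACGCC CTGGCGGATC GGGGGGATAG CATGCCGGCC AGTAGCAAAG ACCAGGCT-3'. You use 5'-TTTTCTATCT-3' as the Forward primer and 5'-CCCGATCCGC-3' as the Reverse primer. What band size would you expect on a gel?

The forward primer matches the template at positions 51–60.
The reverse primer's reverse complement is GCGGATCGGG, which matches the template at positions 114–123.
Product length = (reverse-primer end) − (forward-primer start) + 1 = 123 − 51 + 1 = 73 bp.

73 bp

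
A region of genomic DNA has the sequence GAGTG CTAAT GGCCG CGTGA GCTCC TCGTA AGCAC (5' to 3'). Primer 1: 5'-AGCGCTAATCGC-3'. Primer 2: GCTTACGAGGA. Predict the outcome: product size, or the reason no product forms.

Primer 1 (AGCGCTAATCGC) does not match the top strand, and its reverse complement GCGATTAGCGCT does not match either.
With no annealing site for primer 1, no amplification occurs.

No product — primer 1 has no binding site in the template.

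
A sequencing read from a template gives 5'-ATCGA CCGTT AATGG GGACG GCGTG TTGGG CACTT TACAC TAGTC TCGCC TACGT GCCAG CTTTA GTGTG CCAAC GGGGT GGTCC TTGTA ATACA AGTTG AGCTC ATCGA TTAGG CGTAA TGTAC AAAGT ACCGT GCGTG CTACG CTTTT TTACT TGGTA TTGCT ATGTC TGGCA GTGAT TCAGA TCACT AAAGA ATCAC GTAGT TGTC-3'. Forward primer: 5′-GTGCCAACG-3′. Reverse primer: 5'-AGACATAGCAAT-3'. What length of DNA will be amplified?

104 bp

Scanning the template, GTGCCAACG occurs at positions 68–76; this primer anneals to the bottom strand there with its 3' end pointing downstream.
The reverse primer's reverse complement is ATTGCTATGTCT, which matches the template at positions 160–171.
The product runs from position 68 to position 171, so its length is 171 − 68 + 1 = 104 bp.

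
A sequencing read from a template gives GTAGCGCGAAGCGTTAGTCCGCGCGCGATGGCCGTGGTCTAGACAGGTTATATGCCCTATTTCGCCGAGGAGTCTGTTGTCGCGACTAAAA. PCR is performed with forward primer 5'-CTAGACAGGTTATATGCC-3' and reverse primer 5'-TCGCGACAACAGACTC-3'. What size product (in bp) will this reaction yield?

47 bp

The forward primer matches the template at positions 39–56.
Reverse complement of the reverse primer: GAGTCTGTTGTCGCGA. This occurs on the top strand at positions 70–85.
The product runs from position 39 to position 85, so its length is 85 − 39 + 1 = 47 bp.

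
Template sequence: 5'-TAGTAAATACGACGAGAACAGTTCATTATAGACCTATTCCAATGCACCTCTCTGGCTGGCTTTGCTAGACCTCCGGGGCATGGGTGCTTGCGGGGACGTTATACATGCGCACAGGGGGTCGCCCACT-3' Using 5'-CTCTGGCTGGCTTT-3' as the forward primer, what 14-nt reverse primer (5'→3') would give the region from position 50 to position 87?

The product's 3' end on the top strand is position 87.
The reverse primer anneals to the top strand over positions 74–87, i.e. to CGGGGCATGGGTGC.
Its sequence written 5'→3' is the reverse complement: GCACCCATGCCCCG.

5'-GCACCCATGCCCCG-3'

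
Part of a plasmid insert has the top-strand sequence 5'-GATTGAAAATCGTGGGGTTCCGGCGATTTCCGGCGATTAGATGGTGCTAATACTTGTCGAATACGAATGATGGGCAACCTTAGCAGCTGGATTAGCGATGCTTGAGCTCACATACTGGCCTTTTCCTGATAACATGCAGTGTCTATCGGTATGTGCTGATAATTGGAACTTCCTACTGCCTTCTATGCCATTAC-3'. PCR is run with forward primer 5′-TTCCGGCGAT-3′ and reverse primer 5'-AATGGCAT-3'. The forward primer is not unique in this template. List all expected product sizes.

The forward primer TTCCGGCGAT matches the top strand at positions 18–27, 28–37.
The reverse primer's reverse complement is ATGCCATT, matching at positions 185–192.
Each forward site pairs with the reverse site to give a product ending at position 192: sizes 175, 165 bp.

175 bp, 165 bp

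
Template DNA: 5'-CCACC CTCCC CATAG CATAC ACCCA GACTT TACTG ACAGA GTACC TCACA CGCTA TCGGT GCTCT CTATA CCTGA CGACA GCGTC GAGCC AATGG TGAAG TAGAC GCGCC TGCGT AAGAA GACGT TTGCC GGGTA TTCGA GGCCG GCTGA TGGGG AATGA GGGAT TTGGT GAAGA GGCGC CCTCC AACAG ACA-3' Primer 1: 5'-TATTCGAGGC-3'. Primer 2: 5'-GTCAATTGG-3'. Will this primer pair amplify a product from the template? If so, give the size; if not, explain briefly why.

Primer 2 (GTCAATTGG) does not match the top strand, and its reverse complement CCAATTGAC does not match either.
With no annealing site for primer 2, no amplification occurs.

No product — primer 2 has no binding site in the template.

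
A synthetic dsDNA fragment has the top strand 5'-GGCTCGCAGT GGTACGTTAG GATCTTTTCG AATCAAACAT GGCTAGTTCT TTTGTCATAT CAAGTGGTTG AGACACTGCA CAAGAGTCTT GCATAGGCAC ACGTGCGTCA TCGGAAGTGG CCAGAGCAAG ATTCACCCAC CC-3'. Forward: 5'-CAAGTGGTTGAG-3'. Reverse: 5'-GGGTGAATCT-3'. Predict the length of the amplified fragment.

Forward primer CAAGTGGTTGAG is found on the top strand at positions 61–72.
The reverse primer's reverse complement is AGATTCACCC, which matches the template at positions 129–138.
Product length = (reverse-primer end) − (forward-primer start) + 1 = 138 − 61 + 1 = 78 bp.

78 bp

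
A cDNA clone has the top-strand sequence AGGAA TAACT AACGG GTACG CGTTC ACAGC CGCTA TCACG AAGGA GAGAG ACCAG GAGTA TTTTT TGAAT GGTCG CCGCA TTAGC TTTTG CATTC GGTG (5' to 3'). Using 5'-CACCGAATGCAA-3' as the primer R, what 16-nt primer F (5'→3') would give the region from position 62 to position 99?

The reverse primer's reverse complement TTGCATTCGGTG matches the template at positions 88–99; the product starts at position 62.
The forward primer is identical to the top strand over positions 62–77: TTTTTGAATGGTCGCC.

5'-TTTTTGAATGGTCGCC-3'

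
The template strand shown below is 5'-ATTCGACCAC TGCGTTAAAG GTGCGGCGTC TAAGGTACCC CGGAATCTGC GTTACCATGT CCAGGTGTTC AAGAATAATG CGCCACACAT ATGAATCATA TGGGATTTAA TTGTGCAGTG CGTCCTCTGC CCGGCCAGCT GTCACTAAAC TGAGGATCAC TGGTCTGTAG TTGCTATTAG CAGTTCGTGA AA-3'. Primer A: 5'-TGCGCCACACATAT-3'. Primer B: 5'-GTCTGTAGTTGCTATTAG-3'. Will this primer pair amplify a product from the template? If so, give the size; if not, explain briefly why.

No product — both primers anneal to the same strand and extend in the same direction.

Primer A (TGCGCCACACATAT) matches the top strand at positions 79–92 (3' end points downstream).
Primer B (GTCTGTAGTTGCTATTAG) also matches the top strand directly, at positions 163–180 — its reverse complement CTAATAGCAACTACAGAC is not present.
Both primers anneal to the bottom strand with 3' ends pointing the same way, so neither can prime synthesis back toward the other.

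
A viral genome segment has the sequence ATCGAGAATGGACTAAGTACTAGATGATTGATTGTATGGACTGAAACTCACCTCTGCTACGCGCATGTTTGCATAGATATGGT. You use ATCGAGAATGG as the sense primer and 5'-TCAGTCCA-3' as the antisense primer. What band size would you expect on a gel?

44 bp

Forward primer ATCGAGAATGG is found on the top strand at positions 1–11.
Reverse complement of the reverse primer: TGGACTGA. This occurs on the top strand at positions 37–44.
The product runs from position 1 to position 44, so its length is 44 − 1 + 1 = 44 bp.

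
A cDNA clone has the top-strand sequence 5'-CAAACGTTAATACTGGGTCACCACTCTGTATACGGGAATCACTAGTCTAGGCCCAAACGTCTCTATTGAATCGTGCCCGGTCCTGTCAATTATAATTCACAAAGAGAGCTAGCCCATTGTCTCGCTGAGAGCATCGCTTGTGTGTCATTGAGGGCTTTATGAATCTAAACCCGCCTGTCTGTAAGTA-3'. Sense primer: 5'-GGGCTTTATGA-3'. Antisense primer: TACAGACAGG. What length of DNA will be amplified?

32 bp

Scanning the template, GGGCTTTATGA occurs at positions 152–162; this primer anneals to the bottom strand there with its 3' end pointing downstream.
Reverse complement of the reverse primer: CCTGTCTGTA. This occurs on the top strand at positions 174–183.
Amplicon spans positions 152–183: 32 bp.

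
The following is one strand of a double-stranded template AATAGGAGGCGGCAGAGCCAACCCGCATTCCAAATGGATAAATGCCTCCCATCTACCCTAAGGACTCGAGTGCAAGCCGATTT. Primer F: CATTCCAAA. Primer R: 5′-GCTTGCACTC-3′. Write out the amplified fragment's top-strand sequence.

The forward primer matches the template at positions 26–34.
The reverse primer's reverse complement is GAGTGCAAGC, which matches the template at positions 68–77.
The product is the template from position 26 through 77 (52 bp).

5'-CATTCCAAATGGATAAATGCCTCCCATCTACCCTAAGGACTCGAGTGCAAGC-3'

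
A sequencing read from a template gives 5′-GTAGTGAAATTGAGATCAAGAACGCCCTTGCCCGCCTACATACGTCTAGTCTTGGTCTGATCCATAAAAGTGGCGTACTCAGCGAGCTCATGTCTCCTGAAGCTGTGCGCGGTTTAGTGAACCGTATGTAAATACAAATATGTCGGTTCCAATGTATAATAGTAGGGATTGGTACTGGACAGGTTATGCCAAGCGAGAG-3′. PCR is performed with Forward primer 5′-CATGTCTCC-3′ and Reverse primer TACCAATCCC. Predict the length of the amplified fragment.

The forward primer matches the template at positions 89–97.
Taking the reverse complement of TACCAATCCC gives GGGATTGGTA, found at positions 165–174 on the template; the primer anneals here to the top strand with its 3' end pointing upstream.
Amplicon spans positions 89–174: 86 bp.

86 bp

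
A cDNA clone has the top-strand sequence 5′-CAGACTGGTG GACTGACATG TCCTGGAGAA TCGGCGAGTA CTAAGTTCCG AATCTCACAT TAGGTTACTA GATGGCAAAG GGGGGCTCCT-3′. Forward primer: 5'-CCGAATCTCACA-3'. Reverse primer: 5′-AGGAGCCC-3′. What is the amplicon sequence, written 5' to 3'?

5'-CCGAATCTCACATTAGGTTACTAGATGGCAAAGGGGGGCTCCT-3'

The forward primer matches the template at positions 48–59.
The reverse primer's reverse complement is GGGCTCCT, which matches the template at positions 83–90.
The product is the template from position 48 through 90 (43 bp).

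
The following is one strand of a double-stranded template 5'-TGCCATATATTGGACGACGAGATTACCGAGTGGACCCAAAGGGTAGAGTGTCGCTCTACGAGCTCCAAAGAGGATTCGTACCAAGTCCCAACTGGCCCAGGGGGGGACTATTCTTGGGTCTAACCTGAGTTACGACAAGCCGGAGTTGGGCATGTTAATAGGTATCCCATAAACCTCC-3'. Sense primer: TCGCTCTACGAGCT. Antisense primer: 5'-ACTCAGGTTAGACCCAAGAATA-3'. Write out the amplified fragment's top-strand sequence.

5'-TCGCTCTACGAGCTCCAAAGAGGATTCGTACCAAGTCCCAACTGGCCCAGGGGGGGACTATTCTTGGGTCTAACCTGAGT-3'

Forward primer TCGCTCTACGAGCT is found on the top strand at positions 51–64.
The reverse primer's reverse complement is TATTCTTGGGTCTAACCTGAGT, which matches the template at positions 109–130.
The product is the template from position 51 through 130 (80 bp).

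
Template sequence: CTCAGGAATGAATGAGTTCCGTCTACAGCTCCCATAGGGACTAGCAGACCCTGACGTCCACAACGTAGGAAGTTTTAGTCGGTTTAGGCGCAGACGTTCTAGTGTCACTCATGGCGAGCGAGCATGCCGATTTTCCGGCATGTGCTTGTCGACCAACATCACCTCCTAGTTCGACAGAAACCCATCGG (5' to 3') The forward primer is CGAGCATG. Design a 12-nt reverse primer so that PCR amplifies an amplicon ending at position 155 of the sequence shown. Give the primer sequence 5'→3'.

5'-TGGTCGACAAGC-3'

The forward primer binds at positions 119–126; the product's 3' end on the top strand is position 155.
The reverse primer anneals to the top strand over positions 144–155, i.e. to GCTTGTCGACCA.
Its sequence written 5'→3' is the reverse complement: TGGTCGACAAGC.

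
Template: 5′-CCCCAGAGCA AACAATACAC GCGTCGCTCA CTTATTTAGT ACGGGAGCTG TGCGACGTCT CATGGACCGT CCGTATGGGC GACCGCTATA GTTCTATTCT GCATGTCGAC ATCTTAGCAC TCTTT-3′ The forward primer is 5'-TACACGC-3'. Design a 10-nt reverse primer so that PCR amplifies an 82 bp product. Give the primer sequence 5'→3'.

The forward primer binds at positions 16–22, so an 82 bp product ends at position 16 + 82 − 1 = 97.
The reverse primer anneals to the top strand over positions 88–97, i.e. to ATAGTTCTAT.
Its sequence written 5'→3' is the reverse complement: ATAGAACTAT.

5'-ATAGAACTAT-3'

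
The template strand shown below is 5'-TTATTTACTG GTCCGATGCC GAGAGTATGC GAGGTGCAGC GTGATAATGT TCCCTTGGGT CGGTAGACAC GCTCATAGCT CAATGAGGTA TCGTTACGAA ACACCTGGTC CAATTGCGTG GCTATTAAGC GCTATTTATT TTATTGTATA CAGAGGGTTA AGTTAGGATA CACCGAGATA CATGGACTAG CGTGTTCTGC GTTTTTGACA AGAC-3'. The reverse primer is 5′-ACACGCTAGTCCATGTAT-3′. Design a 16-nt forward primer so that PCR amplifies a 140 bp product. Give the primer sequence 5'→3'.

The reverse primer's reverse complement ATACATGGACTAGCGTGT matches the template at positions 178–195, so the product ends at position 195.
A 140 bp product then starts at position 195 − 140 + 1 = 56.
The forward primer is identical to the top strand there: TGGGTCGGTAGACACG.

5'-TGGGTCGGTAGACACG-3'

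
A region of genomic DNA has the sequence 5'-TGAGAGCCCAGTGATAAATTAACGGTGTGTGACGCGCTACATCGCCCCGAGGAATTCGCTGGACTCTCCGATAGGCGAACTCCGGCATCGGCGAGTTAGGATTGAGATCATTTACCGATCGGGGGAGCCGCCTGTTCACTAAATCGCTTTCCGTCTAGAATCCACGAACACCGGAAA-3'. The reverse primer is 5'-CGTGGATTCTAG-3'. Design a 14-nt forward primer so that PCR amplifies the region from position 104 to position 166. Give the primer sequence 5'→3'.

5'-GAGATCATTTACCG-3'

The reverse primer's reverse complement CTAGAATCCACG matches the template at positions 155–166; the product starts at position 104.
The forward primer is identical to the top strand over positions 104–117: GAGATCATTTACCG.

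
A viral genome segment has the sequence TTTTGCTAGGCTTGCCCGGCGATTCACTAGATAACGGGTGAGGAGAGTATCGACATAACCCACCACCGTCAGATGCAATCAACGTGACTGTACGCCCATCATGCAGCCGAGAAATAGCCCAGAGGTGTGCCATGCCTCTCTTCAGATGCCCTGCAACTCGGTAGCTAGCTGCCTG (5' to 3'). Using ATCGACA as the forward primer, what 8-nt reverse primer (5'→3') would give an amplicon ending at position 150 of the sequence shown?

The forward primer binds at positions 49–55; the product's 3' end on the top strand is position 150.
The reverse primer anneals to the top strand over positions 143–150, i.e. to CAGATGCC.
Its sequence written 5'→3' is the reverse complement: GGCATCTG.

5'-GGCATCTG-3'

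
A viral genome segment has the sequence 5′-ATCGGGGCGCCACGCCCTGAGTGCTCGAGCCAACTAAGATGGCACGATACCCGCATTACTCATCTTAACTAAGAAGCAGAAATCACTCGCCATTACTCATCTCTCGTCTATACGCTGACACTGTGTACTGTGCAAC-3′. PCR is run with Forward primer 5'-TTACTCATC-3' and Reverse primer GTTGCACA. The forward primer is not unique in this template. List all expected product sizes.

The forward primer TTACTCATC matches the top strand at positions 56–64, 93–101.
The reverse primer's reverse complement is TGTGCAAC, matching at positions 129–136.
Each forward site pairs with the reverse site to give a product ending at position 136: sizes 81, 44 bp.

81 bp, 44 bp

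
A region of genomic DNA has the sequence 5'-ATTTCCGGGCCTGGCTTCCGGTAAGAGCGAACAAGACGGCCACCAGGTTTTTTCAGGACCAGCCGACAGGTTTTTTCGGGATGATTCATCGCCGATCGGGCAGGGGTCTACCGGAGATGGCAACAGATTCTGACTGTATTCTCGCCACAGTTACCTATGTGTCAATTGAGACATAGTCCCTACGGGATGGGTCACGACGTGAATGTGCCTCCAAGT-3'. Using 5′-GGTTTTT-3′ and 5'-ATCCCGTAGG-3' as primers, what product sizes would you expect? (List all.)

The forward primer GGTTTTT matches the top strand at positions 46–52, 69–75.
The reverse primer's reverse complement is CCTACGGGAT, matching at positions 179–188.
Each forward site pairs with the reverse site to give a product ending at position 188: sizes 143, 120 bp.

143 bp, 120 bp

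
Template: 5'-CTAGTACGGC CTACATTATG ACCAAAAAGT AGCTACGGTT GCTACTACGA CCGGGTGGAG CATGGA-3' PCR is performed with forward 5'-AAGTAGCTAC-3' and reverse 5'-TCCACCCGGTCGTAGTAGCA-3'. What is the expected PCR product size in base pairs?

33 bp

Scanning the template, AAGTAGCTAC occurs at positions 27–36; this primer anneals to the bottom strand there with its 3' end pointing downstream.
Reverse complement of the reverse primer: TGCTACTACGACCGGGTGGA. This occurs on the top strand at positions 40–59.
The product runs from position 27 to position 59, so its length is 59 − 27 + 1 = 33 bp.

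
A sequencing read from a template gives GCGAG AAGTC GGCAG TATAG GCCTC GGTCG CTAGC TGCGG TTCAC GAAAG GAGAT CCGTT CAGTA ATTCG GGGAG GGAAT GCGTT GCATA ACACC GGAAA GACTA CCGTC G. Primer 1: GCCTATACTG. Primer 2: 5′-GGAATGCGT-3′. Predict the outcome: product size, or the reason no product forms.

No product — the primers' 3' ends point away from each other.

Primer 1 (GCCTATACTG) has reverse complement CAGTATAGGC, which matches the top strand at positions 13–22; primer 1 anneals to the top strand there with its 3' end pointing upstream toward position 13.
Primer 2 (GGAATGCGT) matches the top strand directly at positions 76–84; it anneals to the bottom strand with its 3' end pointing downstream toward position 84.
The 3' ends diverge (primer 1 extends toward position 1, primer 2 toward position 111), so the primers never converge on a shared product.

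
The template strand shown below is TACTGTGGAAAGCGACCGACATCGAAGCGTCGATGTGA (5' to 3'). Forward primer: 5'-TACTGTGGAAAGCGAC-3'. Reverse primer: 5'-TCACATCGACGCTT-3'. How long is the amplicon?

Scanning the template, TACTGTGGAAAGCGAC occurs at positions 1–16; this primer anneals to the bottom strand there with its 3' end pointing downstream.
Taking the reverse complement of TCACATCGACGCTT gives AAGCGTCGATGTGA, found at positions 25–38 on the template; the primer anneals here to the top strand with its 3' end pointing upstream.
Amplicon spans positions 1–38: 38 bp.

38 bp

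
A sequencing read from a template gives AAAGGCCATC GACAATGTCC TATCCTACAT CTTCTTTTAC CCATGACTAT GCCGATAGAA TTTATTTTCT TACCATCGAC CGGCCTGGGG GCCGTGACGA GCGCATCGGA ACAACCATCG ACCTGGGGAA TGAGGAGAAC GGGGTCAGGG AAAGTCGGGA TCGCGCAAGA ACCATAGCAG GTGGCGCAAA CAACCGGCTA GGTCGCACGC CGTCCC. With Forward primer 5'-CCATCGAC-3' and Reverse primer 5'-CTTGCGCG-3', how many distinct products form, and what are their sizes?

The forward primer CCATCGAC matches the top strand at positions 6–13, 73–80, 115–122.
The reverse primer's reverse complement is CGCGCAAG, matching at positions 162–169.
Each forward site pairs with the reverse site to give a product ending at position 169: sizes 164, 97, 55 bp.

Three products: 164 bp, 97 bp, 55 bp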